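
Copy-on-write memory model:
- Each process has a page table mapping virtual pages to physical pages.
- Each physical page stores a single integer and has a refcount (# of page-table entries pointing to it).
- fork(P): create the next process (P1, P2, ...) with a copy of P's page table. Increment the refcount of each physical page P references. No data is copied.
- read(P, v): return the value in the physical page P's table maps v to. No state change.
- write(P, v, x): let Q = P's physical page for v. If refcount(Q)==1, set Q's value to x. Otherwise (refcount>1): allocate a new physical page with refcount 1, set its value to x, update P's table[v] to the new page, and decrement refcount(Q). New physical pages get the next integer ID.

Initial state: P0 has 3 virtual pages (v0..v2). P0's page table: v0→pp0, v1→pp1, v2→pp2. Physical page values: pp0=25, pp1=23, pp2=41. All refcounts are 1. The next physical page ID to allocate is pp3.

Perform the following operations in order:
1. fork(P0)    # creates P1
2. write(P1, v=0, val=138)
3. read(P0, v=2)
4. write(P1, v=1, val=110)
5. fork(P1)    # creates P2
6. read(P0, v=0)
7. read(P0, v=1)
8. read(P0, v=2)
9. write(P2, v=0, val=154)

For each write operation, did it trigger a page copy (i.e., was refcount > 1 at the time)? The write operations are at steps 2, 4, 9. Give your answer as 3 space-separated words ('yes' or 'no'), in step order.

Op 1: fork(P0) -> P1. 3 ppages; refcounts: pp0:2 pp1:2 pp2:2
Op 2: write(P1, v0, 138). refcount(pp0)=2>1 -> COPY to pp3. 4 ppages; refcounts: pp0:1 pp1:2 pp2:2 pp3:1
Op 3: read(P0, v2) -> 41. No state change.
Op 4: write(P1, v1, 110). refcount(pp1)=2>1 -> COPY to pp4. 5 ppages; refcounts: pp0:1 pp1:1 pp2:2 pp3:1 pp4:1
Op 5: fork(P1) -> P2. 5 ppages; refcounts: pp0:1 pp1:1 pp2:3 pp3:2 pp4:2
Op 6: read(P0, v0) -> 25. No state change.
Op 7: read(P0, v1) -> 23. No state change.
Op 8: read(P0, v2) -> 41. No state change.
Op 9: write(P2, v0, 154). refcount(pp3)=2>1 -> COPY to pp5. 6 ppages; refcounts: pp0:1 pp1:1 pp2:3 pp3:1 pp4:2 pp5:1

yes yes yes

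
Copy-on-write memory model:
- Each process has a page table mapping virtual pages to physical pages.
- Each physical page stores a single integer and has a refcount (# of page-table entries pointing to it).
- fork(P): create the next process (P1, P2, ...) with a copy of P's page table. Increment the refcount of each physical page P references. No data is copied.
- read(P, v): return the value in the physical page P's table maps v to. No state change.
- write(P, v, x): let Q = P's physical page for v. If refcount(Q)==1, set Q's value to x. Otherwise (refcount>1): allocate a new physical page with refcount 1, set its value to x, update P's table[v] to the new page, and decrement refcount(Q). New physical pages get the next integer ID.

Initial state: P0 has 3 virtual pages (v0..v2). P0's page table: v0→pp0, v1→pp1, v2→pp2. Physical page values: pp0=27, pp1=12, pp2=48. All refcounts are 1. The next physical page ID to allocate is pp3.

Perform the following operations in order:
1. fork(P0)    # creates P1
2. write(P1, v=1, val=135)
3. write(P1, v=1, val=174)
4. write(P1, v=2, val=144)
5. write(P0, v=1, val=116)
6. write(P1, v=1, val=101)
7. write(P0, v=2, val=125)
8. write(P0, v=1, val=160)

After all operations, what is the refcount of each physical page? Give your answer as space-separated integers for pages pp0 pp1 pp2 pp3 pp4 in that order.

Answer: 2 1 1 1 1

Derivation:
Op 1: fork(P0) -> P1. 3 ppages; refcounts: pp0:2 pp1:2 pp2:2
Op 2: write(P1, v1, 135). refcount(pp1)=2>1 -> COPY to pp3. 4 ppages; refcounts: pp0:2 pp1:1 pp2:2 pp3:1
Op 3: write(P1, v1, 174). refcount(pp3)=1 -> write in place. 4 ppages; refcounts: pp0:2 pp1:1 pp2:2 pp3:1
Op 4: write(P1, v2, 144). refcount(pp2)=2>1 -> COPY to pp4. 5 ppages; refcounts: pp0:2 pp1:1 pp2:1 pp3:1 pp4:1
Op 5: write(P0, v1, 116). refcount(pp1)=1 -> write in place. 5 ppages; refcounts: pp0:2 pp1:1 pp2:1 pp3:1 pp4:1
Op 6: write(P1, v1, 101). refcount(pp3)=1 -> write in place. 5 ppages; refcounts: pp0:2 pp1:1 pp2:1 pp3:1 pp4:1
Op 7: write(P0, v2, 125). refcount(pp2)=1 -> write in place. 5 ppages; refcounts: pp0:2 pp1:1 pp2:1 pp3:1 pp4:1
Op 8: write(P0, v1, 160). refcount(pp1)=1 -> write in place. 5 ppages; refcounts: pp0:2 pp1:1 pp2:1 pp3:1 pp4:1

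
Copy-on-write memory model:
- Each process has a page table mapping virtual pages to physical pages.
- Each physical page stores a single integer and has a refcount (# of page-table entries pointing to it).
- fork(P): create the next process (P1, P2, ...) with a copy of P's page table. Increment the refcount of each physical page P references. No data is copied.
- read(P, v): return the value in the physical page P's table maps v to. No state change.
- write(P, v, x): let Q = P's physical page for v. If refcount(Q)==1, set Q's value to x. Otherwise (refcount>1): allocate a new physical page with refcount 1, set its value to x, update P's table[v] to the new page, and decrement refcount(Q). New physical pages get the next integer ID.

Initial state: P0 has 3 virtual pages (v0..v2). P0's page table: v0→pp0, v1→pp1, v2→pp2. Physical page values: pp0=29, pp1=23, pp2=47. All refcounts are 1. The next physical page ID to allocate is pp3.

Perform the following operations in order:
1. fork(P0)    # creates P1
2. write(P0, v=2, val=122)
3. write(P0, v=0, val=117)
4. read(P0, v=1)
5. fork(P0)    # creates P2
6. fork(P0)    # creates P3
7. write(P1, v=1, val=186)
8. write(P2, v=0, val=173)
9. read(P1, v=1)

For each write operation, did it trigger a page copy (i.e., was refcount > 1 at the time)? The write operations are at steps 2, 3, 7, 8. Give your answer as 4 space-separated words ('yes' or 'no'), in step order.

Op 1: fork(P0) -> P1. 3 ppages; refcounts: pp0:2 pp1:2 pp2:2
Op 2: write(P0, v2, 122). refcount(pp2)=2>1 -> COPY to pp3. 4 ppages; refcounts: pp0:2 pp1:2 pp2:1 pp3:1
Op 3: write(P0, v0, 117). refcount(pp0)=2>1 -> COPY to pp4. 5 ppages; refcounts: pp0:1 pp1:2 pp2:1 pp3:1 pp4:1
Op 4: read(P0, v1) -> 23. No state change.
Op 5: fork(P0) -> P2. 5 ppages; refcounts: pp0:1 pp1:3 pp2:1 pp3:2 pp4:2
Op 6: fork(P0) -> P3. 5 ppages; refcounts: pp0:1 pp1:4 pp2:1 pp3:3 pp4:3
Op 7: write(P1, v1, 186). refcount(pp1)=4>1 -> COPY to pp5. 6 ppages; refcounts: pp0:1 pp1:3 pp2:1 pp3:3 pp4:3 pp5:1
Op 8: write(P2, v0, 173). refcount(pp4)=3>1 -> COPY to pp6. 7 ppages; refcounts: pp0:1 pp1:3 pp2:1 pp3:3 pp4:2 pp5:1 pp6:1
Op 9: read(P1, v1) -> 186. No state change.

yes yes yes yes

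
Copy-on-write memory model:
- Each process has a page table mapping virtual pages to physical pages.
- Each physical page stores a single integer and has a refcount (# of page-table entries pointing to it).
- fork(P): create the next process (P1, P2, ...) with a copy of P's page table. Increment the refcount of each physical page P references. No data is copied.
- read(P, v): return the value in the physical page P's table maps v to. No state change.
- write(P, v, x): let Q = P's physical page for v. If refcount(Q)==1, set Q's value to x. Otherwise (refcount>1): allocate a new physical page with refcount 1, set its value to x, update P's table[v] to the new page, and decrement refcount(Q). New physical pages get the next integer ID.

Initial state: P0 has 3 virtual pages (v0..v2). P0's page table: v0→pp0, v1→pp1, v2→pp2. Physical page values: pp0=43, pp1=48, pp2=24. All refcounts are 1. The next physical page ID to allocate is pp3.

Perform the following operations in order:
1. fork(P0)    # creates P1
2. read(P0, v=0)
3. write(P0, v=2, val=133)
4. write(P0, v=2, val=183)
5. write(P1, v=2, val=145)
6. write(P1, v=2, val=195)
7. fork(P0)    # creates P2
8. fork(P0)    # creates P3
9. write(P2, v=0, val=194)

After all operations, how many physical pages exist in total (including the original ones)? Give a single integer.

Op 1: fork(P0) -> P1. 3 ppages; refcounts: pp0:2 pp1:2 pp2:2
Op 2: read(P0, v0) -> 43. No state change.
Op 3: write(P0, v2, 133). refcount(pp2)=2>1 -> COPY to pp3. 4 ppages; refcounts: pp0:2 pp1:2 pp2:1 pp3:1
Op 4: write(P0, v2, 183). refcount(pp3)=1 -> write in place. 4 ppages; refcounts: pp0:2 pp1:2 pp2:1 pp3:1
Op 5: write(P1, v2, 145). refcount(pp2)=1 -> write in place. 4 ppages; refcounts: pp0:2 pp1:2 pp2:1 pp3:1
Op 6: write(P1, v2, 195). refcount(pp2)=1 -> write in place. 4 ppages; refcounts: pp0:2 pp1:2 pp2:1 pp3:1
Op 7: fork(P0) -> P2. 4 ppages; refcounts: pp0:3 pp1:3 pp2:1 pp3:2
Op 8: fork(P0) -> P3. 4 ppages; refcounts: pp0:4 pp1:4 pp2:1 pp3:3
Op 9: write(P2, v0, 194). refcount(pp0)=4>1 -> COPY to pp4. 5 ppages; refcounts: pp0:3 pp1:4 pp2:1 pp3:3 pp4:1

Answer: 5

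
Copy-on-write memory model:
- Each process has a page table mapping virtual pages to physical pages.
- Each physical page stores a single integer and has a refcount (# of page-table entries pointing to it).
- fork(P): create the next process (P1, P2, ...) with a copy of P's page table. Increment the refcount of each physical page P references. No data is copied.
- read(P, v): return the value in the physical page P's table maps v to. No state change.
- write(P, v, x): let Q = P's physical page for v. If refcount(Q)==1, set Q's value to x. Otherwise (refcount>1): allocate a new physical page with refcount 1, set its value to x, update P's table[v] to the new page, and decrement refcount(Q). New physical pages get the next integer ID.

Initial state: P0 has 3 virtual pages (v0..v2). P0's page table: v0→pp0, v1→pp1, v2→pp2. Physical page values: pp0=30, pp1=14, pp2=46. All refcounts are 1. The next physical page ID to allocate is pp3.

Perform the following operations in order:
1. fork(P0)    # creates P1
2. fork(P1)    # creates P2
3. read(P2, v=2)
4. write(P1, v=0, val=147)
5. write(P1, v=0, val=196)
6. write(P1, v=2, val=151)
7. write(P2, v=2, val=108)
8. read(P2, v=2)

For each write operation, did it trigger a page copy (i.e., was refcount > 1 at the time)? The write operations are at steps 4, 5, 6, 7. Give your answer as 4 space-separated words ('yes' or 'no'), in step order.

Op 1: fork(P0) -> P1. 3 ppages; refcounts: pp0:2 pp1:2 pp2:2
Op 2: fork(P1) -> P2. 3 ppages; refcounts: pp0:3 pp1:3 pp2:3
Op 3: read(P2, v2) -> 46. No state change.
Op 4: write(P1, v0, 147). refcount(pp0)=3>1 -> COPY to pp3. 4 ppages; refcounts: pp0:2 pp1:3 pp2:3 pp3:1
Op 5: write(P1, v0, 196). refcount(pp3)=1 -> write in place. 4 ppages; refcounts: pp0:2 pp1:3 pp2:3 pp3:1
Op 6: write(P1, v2, 151). refcount(pp2)=3>1 -> COPY to pp4. 5 ppages; refcounts: pp0:2 pp1:3 pp2:2 pp3:1 pp4:1
Op 7: write(P2, v2, 108). refcount(pp2)=2>1 -> COPY to pp5. 6 ppages; refcounts: pp0:2 pp1:3 pp2:1 pp3:1 pp4:1 pp5:1
Op 8: read(P2, v2) -> 108. No state change.

yes no yes yes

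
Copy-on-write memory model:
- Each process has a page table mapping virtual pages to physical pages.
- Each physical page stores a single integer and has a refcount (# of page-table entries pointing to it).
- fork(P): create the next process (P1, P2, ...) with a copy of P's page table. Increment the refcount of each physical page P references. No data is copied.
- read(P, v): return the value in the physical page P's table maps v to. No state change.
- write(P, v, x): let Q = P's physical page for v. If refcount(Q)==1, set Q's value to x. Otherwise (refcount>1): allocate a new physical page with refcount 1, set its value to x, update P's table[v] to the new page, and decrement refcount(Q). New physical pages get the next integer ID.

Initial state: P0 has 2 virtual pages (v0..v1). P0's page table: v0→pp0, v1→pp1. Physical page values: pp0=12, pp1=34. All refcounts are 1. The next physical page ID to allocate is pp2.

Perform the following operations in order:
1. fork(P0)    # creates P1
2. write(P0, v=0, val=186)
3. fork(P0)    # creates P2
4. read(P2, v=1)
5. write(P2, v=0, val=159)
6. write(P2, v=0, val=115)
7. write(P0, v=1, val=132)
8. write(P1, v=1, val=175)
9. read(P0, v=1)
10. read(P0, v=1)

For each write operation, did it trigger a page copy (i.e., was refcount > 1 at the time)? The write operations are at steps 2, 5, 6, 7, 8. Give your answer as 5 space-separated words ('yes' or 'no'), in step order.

Op 1: fork(P0) -> P1. 2 ppages; refcounts: pp0:2 pp1:2
Op 2: write(P0, v0, 186). refcount(pp0)=2>1 -> COPY to pp2. 3 ppages; refcounts: pp0:1 pp1:2 pp2:1
Op 3: fork(P0) -> P2. 3 ppages; refcounts: pp0:1 pp1:3 pp2:2
Op 4: read(P2, v1) -> 34. No state change.
Op 5: write(P2, v0, 159). refcount(pp2)=2>1 -> COPY to pp3. 4 ppages; refcounts: pp0:1 pp1:3 pp2:1 pp3:1
Op 6: write(P2, v0, 115). refcount(pp3)=1 -> write in place. 4 ppages; refcounts: pp0:1 pp1:3 pp2:1 pp3:1
Op 7: write(P0, v1, 132). refcount(pp1)=3>1 -> COPY to pp4. 5 ppages; refcounts: pp0:1 pp1:2 pp2:1 pp3:1 pp4:1
Op 8: write(P1, v1, 175). refcount(pp1)=2>1 -> COPY to pp5. 6 ppages; refcounts: pp0:1 pp1:1 pp2:1 pp3:1 pp4:1 pp5:1
Op 9: read(P0, v1) -> 132. No state change.
Op 10: read(P0, v1) -> 132. No state change.

yes yes no yes yes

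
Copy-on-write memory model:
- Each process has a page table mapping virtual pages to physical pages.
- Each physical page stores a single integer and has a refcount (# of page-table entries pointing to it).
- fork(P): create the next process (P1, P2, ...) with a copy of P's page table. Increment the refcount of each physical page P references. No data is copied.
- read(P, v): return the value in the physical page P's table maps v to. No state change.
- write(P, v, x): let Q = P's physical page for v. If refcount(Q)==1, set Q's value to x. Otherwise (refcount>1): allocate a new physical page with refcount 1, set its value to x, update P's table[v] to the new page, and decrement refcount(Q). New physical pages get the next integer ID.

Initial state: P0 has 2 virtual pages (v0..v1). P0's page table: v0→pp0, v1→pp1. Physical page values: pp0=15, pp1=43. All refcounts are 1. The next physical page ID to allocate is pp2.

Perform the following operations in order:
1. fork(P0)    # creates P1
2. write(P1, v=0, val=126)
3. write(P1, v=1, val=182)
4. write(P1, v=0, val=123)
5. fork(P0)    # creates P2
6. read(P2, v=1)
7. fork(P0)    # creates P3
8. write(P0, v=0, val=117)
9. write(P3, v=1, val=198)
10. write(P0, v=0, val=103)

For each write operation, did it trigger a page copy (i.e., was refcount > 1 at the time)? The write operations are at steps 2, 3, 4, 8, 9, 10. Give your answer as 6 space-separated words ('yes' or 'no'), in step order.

Op 1: fork(P0) -> P1. 2 ppages; refcounts: pp0:2 pp1:2
Op 2: write(P1, v0, 126). refcount(pp0)=2>1 -> COPY to pp2. 3 ppages; refcounts: pp0:1 pp1:2 pp2:1
Op 3: write(P1, v1, 182). refcount(pp1)=2>1 -> COPY to pp3. 4 ppages; refcounts: pp0:1 pp1:1 pp2:1 pp3:1
Op 4: write(P1, v0, 123). refcount(pp2)=1 -> write in place. 4 ppages; refcounts: pp0:1 pp1:1 pp2:1 pp3:1
Op 5: fork(P0) -> P2. 4 ppages; refcounts: pp0:2 pp1:2 pp2:1 pp3:1
Op 6: read(P2, v1) -> 43. No state change.
Op 7: fork(P0) -> P3. 4 ppages; refcounts: pp0:3 pp1:3 pp2:1 pp3:1
Op 8: write(P0, v0, 117). refcount(pp0)=3>1 -> COPY to pp4. 5 ppages; refcounts: pp0:2 pp1:3 pp2:1 pp3:1 pp4:1
Op 9: write(P3, v1, 198). refcount(pp1)=3>1 -> COPY to pp5. 6 ppages; refcounts: pp0:2 pp1:2 pp2:1 pp3:1 pp4:1 pp5:1
Op 10: write(P0, v0, 103). refcount(pp4)=1 -> write in place. 6 ppages; refcounts: pp0:2 pp1:2 pp2:1 pp3:1 pp4:1 pp5:1

yes yes no yes yes no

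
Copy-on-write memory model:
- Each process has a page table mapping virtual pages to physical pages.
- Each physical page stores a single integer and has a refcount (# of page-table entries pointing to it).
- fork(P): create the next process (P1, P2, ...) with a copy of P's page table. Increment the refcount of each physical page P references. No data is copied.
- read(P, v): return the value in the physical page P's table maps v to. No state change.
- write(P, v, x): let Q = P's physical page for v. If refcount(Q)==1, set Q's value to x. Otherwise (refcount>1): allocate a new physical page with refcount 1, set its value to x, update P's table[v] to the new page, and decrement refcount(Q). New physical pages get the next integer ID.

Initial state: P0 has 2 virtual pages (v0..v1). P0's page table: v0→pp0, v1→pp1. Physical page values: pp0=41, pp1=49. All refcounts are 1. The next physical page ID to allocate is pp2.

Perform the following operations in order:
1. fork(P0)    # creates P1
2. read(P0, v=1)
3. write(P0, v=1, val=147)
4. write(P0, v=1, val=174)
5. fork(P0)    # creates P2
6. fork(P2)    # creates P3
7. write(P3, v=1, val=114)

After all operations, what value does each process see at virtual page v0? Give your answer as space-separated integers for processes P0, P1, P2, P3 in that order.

Answer: 41 41 41 41

Derivation:
Op 1: fork(P0) -> P1. 2 ppages; refcounts: pp0:2 pp1:2
Op 2: read(P0, v1) -> 49. No state change.
Op 3: write(P0, v1, 147). refcount(pp1)=2>1 -> COPY to pp2. 3 ppages; refcounts: pp0:2 pp1:1 pp2:1
Op 4: write(P0, v1, 174). refcount(pp2)=1 -> write in place. 3 ppages; refcounts: pp0:2 pp1:1 pp2:1
Op 5: fork(P0) -> P2. 3 ppages; refcounts: pp0:3 pp1:1 pp2:2
Op 6: fork(P2) -> P3. 3 ppages; refcounts: pp0:4 pp1:1 pp2:3
Op 7: write(P3, v1, 114). refcount(pp2)=3>1 -> COPY to pp3. 4 ppages; refcounts: pp0:4 pp1:1 pp2:2 pp3:1
P0: v0 -> pp0 = 41
P1: v0 -> pp0 = 41
P2: v0 -> pp0 = 41
P3: v0 -> pp0 = 41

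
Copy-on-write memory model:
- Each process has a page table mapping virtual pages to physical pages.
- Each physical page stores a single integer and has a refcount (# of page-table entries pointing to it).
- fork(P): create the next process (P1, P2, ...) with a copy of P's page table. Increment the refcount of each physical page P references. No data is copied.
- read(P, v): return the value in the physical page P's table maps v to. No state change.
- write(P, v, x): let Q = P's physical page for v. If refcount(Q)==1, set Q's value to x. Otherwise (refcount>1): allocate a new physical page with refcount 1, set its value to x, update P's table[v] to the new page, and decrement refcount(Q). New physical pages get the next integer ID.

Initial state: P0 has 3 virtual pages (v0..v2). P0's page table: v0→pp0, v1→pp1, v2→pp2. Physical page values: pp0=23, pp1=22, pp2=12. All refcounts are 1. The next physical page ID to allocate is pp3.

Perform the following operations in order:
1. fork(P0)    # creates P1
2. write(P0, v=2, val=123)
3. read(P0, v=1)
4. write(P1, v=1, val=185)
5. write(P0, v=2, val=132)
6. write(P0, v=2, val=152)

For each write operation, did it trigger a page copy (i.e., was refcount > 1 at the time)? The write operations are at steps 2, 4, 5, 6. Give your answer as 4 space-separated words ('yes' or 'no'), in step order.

Op 1: fork(P0) -> P1. 3 ppages; refcounts: pp0:2 pp1:2 pp2:2
Op 2: write(P0, v2, 123). refcount(pp2)=2>1 -> COPY to pp3. 4 ppages; refcounts: pp0:2 pp1:2 pp2:1 pp3:1
Op 3: read(P0, v1) -> 22. No state change.
Op 4: write(P1, v1, 185). refcount(pp1)=2>1 -> COPY to pp4. 5 ppages; refcounts: pp0:2 pp1:1 pp2:1 pp3:1 pp4:1
Op 5: write(P0, v2, 132). refcount(pp3)=1 -> write in place. 5 ppages; refcounts: pp0:2 pp1:1 pp2:1 pp3:1 pp4:1
Op 6: write(P0, v2, 152). refcount(pp3)=1 -> write in place. 5 ppages; refcounts: pp0:2 pp1:1 pp2:1 pp3:1 pp4:1

yes yes no no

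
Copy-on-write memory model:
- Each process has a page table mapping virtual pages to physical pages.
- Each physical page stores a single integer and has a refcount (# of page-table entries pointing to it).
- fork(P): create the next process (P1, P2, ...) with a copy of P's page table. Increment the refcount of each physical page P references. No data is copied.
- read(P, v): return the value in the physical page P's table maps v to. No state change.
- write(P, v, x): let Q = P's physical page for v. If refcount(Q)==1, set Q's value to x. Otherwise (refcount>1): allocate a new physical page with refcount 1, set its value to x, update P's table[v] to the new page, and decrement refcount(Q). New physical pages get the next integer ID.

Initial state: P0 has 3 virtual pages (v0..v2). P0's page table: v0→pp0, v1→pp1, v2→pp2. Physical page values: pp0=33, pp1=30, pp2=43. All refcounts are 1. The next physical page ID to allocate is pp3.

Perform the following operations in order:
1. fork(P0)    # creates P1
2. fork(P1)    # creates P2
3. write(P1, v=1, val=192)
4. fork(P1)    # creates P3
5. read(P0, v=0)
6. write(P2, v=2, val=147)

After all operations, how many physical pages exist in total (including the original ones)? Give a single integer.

Op 1: fork(P0) -> P1. 3 ppages; refcounts: pp0:2 pp1:2 pp2:2
Op 2: fork(P1) -> P2. 3 ppages; refcounts: pp0:3 pp1:3 pp2:3
Op 3: write(P1, v1, 192). refcount(pp1)=3>1 -> COPY to pp3. 4 ppages; refcounts: pp0:3 pp1:2 pp2:3 pp3:1
Op 4: fork(P1) -> P3. 4 ppages; refcounts: pp0:4 pp1:2 pp2:4 pp3:2
Op 5: read(P0, v0) -> 33. No state change.
Op 6: write(P2, v2, 147). refcount(pp2)=4>1 -> COPY to pp4. 5 ppages; refcounts: pp0:4 pp1:2 pp2:3 pp3:2 pp4:1

Answer: 5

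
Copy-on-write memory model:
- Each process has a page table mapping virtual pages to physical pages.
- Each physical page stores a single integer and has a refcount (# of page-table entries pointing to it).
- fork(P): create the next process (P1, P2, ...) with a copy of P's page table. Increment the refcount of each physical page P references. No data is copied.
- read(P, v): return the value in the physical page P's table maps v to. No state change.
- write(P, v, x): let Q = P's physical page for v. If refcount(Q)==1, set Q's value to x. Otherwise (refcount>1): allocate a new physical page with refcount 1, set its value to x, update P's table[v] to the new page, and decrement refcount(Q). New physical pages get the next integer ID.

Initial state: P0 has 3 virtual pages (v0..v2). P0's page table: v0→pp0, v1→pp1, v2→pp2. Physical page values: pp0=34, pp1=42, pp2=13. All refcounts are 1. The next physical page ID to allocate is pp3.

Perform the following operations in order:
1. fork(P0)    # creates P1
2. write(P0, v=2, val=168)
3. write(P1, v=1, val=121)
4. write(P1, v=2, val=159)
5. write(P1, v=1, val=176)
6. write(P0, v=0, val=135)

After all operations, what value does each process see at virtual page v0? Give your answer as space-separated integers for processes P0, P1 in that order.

Answer: 135 34

Derivation:
Op 1: fork(P0) -> P1. 3 ppages; refcounts: pp0:2 pp1:2 pp2:2
Op 2: write(P0, v2, 168). refcount(pp2)=2>1 -> COPY to pp3. 4 ppages; refcounts: pp0:2 pp1:2 pp2:1 pp3:1
Op 3: write(P1, v1, 121). refcount(pp1)=2>1 -> COPY to pp4. 5 ppages; refcounts: pp0:2 pp1:1 pp2:1 pp3:1 pp4:1
Op 4: write(P1, v2, 159). refcount(pp2)=1 -> write in place. 5 ppages; refcounts: pp0:2 pp1:1 pp2:1 pp3:1 pp4:1
Op 5: write(P1, v1, 176). refcount(pp4)=1 -> write in place. 5 ppages; refcounts: pp0:2 pp1:1 pp2:1 pp3:1 pp4:1
Op 6: write(P0, v0, 135). refcount(pp0)=2>1 -> COPY to pp5. 6 ppages; refcounts: pp0:1 pp1:1 pp2:1 pp3:1 pp4:1 pp5:1
P0: v0 -> pp5 = 135
P1: v0 -> pp0 = 34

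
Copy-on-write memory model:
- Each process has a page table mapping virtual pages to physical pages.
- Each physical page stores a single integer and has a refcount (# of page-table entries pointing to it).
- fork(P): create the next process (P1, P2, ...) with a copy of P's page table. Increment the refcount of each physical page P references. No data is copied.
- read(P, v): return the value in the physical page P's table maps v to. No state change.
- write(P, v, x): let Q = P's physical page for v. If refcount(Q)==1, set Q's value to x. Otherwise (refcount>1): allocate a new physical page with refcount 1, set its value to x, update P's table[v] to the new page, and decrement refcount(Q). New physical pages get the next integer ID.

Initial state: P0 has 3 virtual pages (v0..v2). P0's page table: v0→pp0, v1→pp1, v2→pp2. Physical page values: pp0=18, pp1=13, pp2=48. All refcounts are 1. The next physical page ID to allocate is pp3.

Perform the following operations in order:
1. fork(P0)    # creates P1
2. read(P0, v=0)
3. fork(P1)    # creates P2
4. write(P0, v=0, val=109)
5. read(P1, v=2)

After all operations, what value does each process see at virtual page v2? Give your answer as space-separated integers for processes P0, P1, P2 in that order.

Op 1: fork(P0) -> P1. 3 ppages; refcounts: pp0:2 pp1:2 pp2:2
Op 2: read(P0, v0) -> 18. No state change.
Op 3: fork(P1) -> P2. 3 ppages; refcounts: pp0:3 pp1:3 pp2:3
Op 4: write(P0, v0, 109). refcount(pp0)=3>1 -> COPY to pp3. 4 ppages; refcounts: pp0:2 pp1:3 pp2:3 pp3:1
Op 5: read(P1, v2) -> 48. No state change.
P0: v2 -> pp2 = 48
P1: v2 -> pp2 = 48
P2: v2 -> pp2 = 48

Answer: 48 48 48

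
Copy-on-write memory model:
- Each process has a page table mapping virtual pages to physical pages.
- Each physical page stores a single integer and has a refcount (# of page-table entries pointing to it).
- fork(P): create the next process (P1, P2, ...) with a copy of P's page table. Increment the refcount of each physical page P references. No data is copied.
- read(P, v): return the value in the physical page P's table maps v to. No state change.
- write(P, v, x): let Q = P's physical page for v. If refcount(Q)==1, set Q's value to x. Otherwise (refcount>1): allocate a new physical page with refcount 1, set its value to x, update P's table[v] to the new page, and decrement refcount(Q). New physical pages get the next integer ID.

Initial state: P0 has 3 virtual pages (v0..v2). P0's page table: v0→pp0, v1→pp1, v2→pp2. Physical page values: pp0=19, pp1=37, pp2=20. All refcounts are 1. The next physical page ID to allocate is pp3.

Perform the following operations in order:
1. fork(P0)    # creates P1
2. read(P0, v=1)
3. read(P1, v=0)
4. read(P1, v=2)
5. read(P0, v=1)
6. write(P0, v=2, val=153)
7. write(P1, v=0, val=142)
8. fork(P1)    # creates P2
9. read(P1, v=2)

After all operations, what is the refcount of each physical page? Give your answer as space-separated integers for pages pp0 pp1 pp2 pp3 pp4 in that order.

Answer: 1 3 2 1 2

Derivation:
Op 1: fork(P0) -> P1. 3 ppages; refcounts: pp0:2 pp1:2 pp2:2
Op 2: read(P0, v1) -> 37. No state change.
Op 3: read(P1, v0) -> 19. No state change.
Op 4: read(P1, v2) -> 20. No state change.
Op 5: read(P0, v1) -> 37. No state change.
Op 6: write(P0, v2, 153). refcount(pp2)=2>1 -> COPY to pp3. 4 ppages; refcounts: pp0:2 pp1:2 pp2:1 pp3:1
Op 7: write(P1, v0, 142). refcount(pp0)=2>1 -> COPY to pp4. 5 ppages; refcounts: pp0:1 pp1:2 pp2:1 pp3:1 pp4:1
Op 8: fork(P1) -> P2. 5 ppages; refcounts: pp0:1 pp1:3 pp2:2 pp3:1 pp4:2
Op 9: read(P1, v2) -> 20. No state change.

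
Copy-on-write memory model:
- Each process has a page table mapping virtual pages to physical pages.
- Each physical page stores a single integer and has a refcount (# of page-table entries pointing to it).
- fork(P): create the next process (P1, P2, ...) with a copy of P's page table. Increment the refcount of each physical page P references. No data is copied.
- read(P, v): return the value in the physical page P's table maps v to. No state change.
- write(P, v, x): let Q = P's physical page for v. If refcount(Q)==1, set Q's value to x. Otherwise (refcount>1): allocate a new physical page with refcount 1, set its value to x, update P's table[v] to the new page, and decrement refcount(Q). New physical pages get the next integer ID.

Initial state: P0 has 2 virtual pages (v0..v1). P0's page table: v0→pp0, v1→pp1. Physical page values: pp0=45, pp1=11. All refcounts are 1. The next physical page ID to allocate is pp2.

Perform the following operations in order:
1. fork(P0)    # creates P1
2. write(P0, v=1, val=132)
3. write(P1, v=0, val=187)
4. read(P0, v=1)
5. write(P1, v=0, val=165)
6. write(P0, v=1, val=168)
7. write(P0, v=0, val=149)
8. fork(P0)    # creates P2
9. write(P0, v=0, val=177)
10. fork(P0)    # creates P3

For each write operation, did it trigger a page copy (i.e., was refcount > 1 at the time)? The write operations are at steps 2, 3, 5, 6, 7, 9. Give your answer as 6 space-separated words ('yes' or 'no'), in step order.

Op 1: fork(P0) -> P1. 2 ppages; refcounts: pp0:2 pp1:2
Op 2: write(P0, v1, 132). refcount(pp1)=2>1 -> COPY to pp2. 3 ppages; refcounts: pp0:2 pp1:1 pp2:1
Op 3: write(P1, v0, 187). refcount(pp0)=2>1 -> COPY to pp3. 4 ppages; refcounts: pp0:1 pp1:1 pp2:1 pp3:1
Op 4: read(P0, v1) -> 132. No state change.
Op 5: write(P1, v0, 165). refcount(pp3)=1 -> write in place. 4 ppages; refcounts: pp0:1 pp1:1 pp2:1 pp3:1
Op 6: write(P0, v1, 168). refcount(pp2)=1 -> write in place. 4 ppages; refcounts: pp0:1 pp1:1 pp2:1 pp3:1
Op 7: write(P0, v0, 149). refcount(pp0)=1 -> write in place. 4 ppages; refcounts: pp0:1 pp1:1 pp2:1 pp3:1
Op 8: fork(P0) -> P2. 4 ppages; refcounts: pp0:2 pp1:1 pp2:2 pp3:1
Op 9: write(P0, v0, 177). refcount(pp0)=2>1 -> COPY to pp4. 5 ppages; refcounts: pp0:1 pp1:1 pp2:2 pp3:1 pp4:1
Op 10: fork(P0) -> P3. 5 ppages; refcounts: pp0:1 pp1:1 pp2:3 pp3:1 pp4:2

yes yes no no no yes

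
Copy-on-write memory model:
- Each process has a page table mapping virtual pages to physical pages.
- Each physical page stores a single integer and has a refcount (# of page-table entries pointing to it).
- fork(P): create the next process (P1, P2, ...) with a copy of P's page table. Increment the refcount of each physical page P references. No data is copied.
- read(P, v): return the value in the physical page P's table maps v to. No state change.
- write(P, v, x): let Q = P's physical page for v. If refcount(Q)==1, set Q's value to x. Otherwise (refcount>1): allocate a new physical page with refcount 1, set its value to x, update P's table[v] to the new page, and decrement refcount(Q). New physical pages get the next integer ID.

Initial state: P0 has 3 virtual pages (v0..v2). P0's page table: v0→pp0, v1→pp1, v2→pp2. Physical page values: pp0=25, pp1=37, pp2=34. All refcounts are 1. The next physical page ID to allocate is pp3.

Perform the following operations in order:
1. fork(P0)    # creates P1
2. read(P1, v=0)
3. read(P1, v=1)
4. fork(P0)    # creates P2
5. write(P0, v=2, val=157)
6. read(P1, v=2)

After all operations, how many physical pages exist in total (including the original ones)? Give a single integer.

Op 1: fork(P0) -> P1. 3 ppages; refcounts: pp0:2 pp1:2 pp2:2
Op 2: read(P1, v0) -> 25. No state change.
Op 3: read(P1, v1) -> 37. No state change.
Op 4: fork(P0) -> P2. 3 ppages; refcounts: pp0:3 pp1:3 pp2:3
Op 5: write(P0, v2, 157). refcount(pp2)=3>1 -> COPY to pp3. 4 ppages; refcounts: pp0:3 pp1:3 pp2:2 pp3:1
Op 6: read(P1, v2) -> 34. No state change.

Answer: 4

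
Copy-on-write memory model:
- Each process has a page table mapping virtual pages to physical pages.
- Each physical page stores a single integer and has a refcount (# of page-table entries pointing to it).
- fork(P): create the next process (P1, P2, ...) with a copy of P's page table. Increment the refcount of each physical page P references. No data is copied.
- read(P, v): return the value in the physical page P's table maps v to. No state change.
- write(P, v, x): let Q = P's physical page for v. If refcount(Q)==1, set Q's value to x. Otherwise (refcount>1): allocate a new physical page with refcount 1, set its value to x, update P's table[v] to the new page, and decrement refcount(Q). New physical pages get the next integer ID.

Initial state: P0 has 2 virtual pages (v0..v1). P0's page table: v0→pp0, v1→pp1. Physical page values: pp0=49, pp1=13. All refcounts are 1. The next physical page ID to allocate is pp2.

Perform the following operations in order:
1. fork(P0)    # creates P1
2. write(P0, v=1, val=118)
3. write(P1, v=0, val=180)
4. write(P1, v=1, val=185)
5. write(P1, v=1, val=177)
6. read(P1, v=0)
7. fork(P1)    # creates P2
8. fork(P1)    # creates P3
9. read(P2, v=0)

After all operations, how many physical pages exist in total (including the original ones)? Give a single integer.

Op 1: fork(P0) -> P1. 2 ppages; refcounts: pp0:2 pp1:2
Op 2: write(P0, v1, 118). refcount(pp1)=2>1 -> COPY to pp2. 3 ppages; refcounts: pp0:2 pp1:1 pp2:1
Op 3: write(P1, v0, 180). refcount(pp0)=2>1 -> COPY to pp3. 4 ppages; refcounts: pp0:1 pp1:1 pp2:1 pp3:1
Op 4: write(P1, v1, 185). refcount(pp1)=1 -> write in place. 4 ppages; refcounts: pp0:1 pp1:1 pp2:1 pp3:1
Op 5: write(P1, v1, 177). refcount(pp1)=1 -> write in place. 4 ppages; refcounts: pp0:1 pp1:1 pp2:1 pp3:1
Op 6: read(P1, v0) -> 180. No state change.
Op 7: fork(P1) -> P2. 4 ppages; refcounts: pp0:1 pp1:2 pp2:1 pp3:2
Op 8: fork(P1) -> P3. 4 ppages; refcounts: pp0:1 pp1:3 pp2:1 pp3:3
Op 9: read(P2, v0) -> 180. No state change.

Answer: 4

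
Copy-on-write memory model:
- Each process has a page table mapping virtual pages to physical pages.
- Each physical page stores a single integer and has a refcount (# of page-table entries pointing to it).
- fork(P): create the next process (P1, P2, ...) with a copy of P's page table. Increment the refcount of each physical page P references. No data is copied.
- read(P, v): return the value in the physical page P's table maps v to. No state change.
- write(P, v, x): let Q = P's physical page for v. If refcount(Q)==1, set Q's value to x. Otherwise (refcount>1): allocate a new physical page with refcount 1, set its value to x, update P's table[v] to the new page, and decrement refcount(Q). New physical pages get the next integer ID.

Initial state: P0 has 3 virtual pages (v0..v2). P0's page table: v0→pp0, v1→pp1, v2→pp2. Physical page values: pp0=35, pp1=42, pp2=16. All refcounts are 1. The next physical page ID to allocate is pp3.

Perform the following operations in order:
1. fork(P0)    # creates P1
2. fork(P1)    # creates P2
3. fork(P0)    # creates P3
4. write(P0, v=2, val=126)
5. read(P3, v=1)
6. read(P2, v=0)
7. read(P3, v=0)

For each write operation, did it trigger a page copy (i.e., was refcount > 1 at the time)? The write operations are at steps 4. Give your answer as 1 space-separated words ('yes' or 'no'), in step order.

Op 1: fork(P0) -> P1. 3 ppages; refcounts: pp0:2 pp1:2 pp2:2
Op 2: fork(P1) -> P2. 3 ppages; refcounts: pp0:3 pp1:3 pp2:3
Op 3: fork(P0) -> P3. 3 ppages; refcounts: pp0:4 pp1:4 pp2:4
Op 4: write(P0, v2, 126). refcount(pp2)=4>1 -> COPY to pp3. 4 ppages; refcounts: pp0:4 pp1:4 pp2:3 pp3:1
Op 5: read(P3, v1) -> 42. No state change.
Op 6: read(P2, v0) -> 35. No state change.
Op 7: read(P3, v0) -> 35. No state change.

yes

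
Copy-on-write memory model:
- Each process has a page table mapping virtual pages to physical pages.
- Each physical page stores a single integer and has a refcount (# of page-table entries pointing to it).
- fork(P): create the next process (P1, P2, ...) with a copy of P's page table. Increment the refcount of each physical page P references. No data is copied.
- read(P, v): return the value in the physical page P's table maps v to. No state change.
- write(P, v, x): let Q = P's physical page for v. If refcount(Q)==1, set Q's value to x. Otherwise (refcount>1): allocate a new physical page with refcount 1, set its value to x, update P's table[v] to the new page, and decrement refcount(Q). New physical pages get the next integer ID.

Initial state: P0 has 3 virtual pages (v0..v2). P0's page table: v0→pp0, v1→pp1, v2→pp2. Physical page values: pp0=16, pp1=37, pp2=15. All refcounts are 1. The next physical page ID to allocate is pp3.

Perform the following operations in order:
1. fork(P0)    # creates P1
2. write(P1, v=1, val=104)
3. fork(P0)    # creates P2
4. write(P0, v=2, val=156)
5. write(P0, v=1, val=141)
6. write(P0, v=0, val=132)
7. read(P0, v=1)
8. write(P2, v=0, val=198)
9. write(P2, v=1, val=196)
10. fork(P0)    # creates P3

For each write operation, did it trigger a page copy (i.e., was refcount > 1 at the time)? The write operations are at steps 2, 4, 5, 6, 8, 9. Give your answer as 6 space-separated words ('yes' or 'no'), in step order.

Op 1: fork(P0) -> P1. 3 ppages; refcounts: pp0:2 pp1:2 pp2:2
Op 2: write(P1, v1, 104). refcount(pp1)=2>1 -> COPY to pp3. 4 ppages; refcounts: pp0:2 pp1:1 pp2:2 pp3:1
Op 3: fork(P0) -> P2. 4 ppages; refcounts: pp0:3 pp1:2 pp2:3 pp3:1
Op 4: write(P0, v2, 156). refcount(pp2)=3>1 -> COPY to pp4. 5 ppages; refcounts: pp0:3 pp1:2 pp2:2 pp3:1 pp4:1
Op 5: write(P0, v1, 141). refcount(pp1)=2>1 -> COPY to pp5. 6 ppages; refcounts: pp0:3 pp1:1 pp2:2 pp3:1 pp4:1 pp5:1
Op 6: write(P0, v0, 132). refcount(pp0)=3>1 -> COPY to pp6. 7 ppages; refcounts: pp0:2 pp1:1 pp2:2 pp3:1 pp4:1 pp5:1 pp6:1
Op 7: read(P0, v1) -> 141. No state change.
Op 8: write(P2, v0, 198). refcount(pp0)=2>1 -> COPY to pp7. 8 ppages; refcounts: pp0:1 pp1:1 pp2:2 pp3:1 pp4:1 pp5:1 pp6:1 pp7:1
Op 9: write(P2, v1, 196). refcount(pp1)=1 -> write in place. 8 ppages; refcounts: pp0:1 pp1:1 pp2:2 pp3:1 pp4:1 pp5:1 pp6:1 pp7:1
Op 10: fork(P0) -> P3. 8 ppages; refcounts: pp0:1 pp1:1 pp2:2 pp3:1 pp4:2 pp5:2 pp6:2 pp7:1

yes yes yes yes yes no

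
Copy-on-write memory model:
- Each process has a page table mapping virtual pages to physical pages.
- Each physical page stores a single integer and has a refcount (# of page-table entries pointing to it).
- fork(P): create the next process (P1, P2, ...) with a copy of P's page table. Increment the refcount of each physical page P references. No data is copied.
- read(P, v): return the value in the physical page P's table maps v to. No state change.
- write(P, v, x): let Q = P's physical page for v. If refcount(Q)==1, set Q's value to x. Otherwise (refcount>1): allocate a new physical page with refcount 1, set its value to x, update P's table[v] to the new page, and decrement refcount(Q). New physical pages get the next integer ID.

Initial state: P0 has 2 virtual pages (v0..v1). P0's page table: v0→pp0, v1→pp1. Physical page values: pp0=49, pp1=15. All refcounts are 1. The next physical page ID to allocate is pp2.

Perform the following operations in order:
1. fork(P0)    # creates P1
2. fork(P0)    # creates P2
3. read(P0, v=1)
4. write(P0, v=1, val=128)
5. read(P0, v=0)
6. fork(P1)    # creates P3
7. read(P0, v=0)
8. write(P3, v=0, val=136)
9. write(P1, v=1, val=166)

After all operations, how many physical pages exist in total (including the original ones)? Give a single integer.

Answer: 5

Derivation:
Op 1: fork(P0) -> P1. 2 ppages; refcounts: pp0:2 pp1:2
Op 2: fork(P0) -> P2. 2 ppages; refcounts: pp0:3 pp1:3
Op 3: read(P0, v1) -> 15. No state change.
Op 4: write(P0, v1, 128). refcount(pp1)=3>1 -> COPY to pp2. 3 ppages; refcounts: pp0:3 pp1:2 pp2:1
Op 5: read(P0, v0) -> 49. No state change.
Op 6: fork(P1) -> P3. 3 ppages; refcounts: pp0:4 pp1:3 pp2:1
Op 7: read(P0, v0) -> 49. No state change.
Op 8: write(P3, v0, 136). refcount(pp0)=4>1 -> COPY to pp3. 4 ppages; refcounts: pp0:3 pp1:3 pp2:1 pp3:1
Op 9: write(P1, v1, 166). refcount(pp1)=3>1 -> COPY to pp4. 5 ppages; refcounts: pp0:3 pp1:2 pp2:1 pp3:1 pp4:1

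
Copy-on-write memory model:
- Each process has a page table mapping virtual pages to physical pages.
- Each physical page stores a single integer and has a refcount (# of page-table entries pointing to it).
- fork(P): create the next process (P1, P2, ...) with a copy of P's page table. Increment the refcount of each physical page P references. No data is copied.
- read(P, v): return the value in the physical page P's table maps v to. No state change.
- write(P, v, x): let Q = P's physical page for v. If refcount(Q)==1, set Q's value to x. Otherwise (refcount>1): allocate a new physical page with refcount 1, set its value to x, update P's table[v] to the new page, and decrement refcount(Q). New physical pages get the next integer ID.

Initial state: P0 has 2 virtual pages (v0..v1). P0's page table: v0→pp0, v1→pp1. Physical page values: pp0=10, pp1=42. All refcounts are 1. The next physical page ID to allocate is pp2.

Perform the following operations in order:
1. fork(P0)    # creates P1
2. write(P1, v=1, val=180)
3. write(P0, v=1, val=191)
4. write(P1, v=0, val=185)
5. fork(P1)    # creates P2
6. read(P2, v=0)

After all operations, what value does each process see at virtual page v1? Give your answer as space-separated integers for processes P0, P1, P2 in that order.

Op 1: fork(P0) -> P1. 2 ppages; refcounts: pp0:2 pp1:2
Op 2: write(P1, v1, 180). refcount(pp1)=2>1 -> COPY to pp2. 3 ppages; refcounts: pp0:2 pp1:1 pp2:1
Op 3: write(P0, v1, 191). refcount(pp1)=1 -> write in place. 3 ppages; refcounts: pp0:2 pp1:1 pp2:1
Op 4: write(P1, v0, 185). refcount(pp0)=2>1 -> COPY to pp3. 4 ppages; refcounts: pp0:1 pp1:1 pp2:1 pp3:1
Op 5: fork(P1) -> P2. 4 ppages; refcounts: pp0:1 pp1:1 pp2:2 pp3:2
Op 6: read(P2, v0) -> 185. No state change.
P0: v1 -> pp1 = 191
P1: v1 -> pp2 = 180
P2: v1 -> pp2 = 180

Answer: 191 180 180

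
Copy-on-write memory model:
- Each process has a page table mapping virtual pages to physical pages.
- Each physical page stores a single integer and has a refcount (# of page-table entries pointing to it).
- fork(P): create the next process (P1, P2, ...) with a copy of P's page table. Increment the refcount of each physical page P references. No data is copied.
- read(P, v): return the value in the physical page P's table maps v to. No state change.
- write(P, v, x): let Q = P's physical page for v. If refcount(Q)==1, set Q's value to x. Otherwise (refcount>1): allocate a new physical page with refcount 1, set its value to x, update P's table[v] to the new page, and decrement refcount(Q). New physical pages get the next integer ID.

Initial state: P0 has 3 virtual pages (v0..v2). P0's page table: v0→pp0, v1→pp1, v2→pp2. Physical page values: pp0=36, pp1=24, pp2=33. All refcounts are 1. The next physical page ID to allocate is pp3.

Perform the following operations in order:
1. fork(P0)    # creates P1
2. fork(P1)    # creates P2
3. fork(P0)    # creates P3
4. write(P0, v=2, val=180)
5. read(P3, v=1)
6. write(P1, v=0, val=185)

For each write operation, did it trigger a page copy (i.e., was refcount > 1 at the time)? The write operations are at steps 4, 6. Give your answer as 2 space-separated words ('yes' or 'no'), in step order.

Op 1: fork(P0) -> P1. 3 ppages; refcounts: pp0:2 pp1:2 pp2:2
Op 2: fork(P1) -> P2. 3 ppages; refcounts: pp0:3 pp1:3 pp2:3
Op 3: fork(P0) -> P3. 3 ppages; refcounts: pp0:4 pp1:4 pp2:4
Op 4: write(P0, v2, 180). refcount(pp2)=4>1 -> COPY to pp3. 4 ppages; refcounts: pp0:4 pp1:4 pp2:3 pp3:1
Op 5: read(P3, v1) -> 24. No state change.
Op 6: write(P1, v0, 185). refcount(pp0)=4>1 -> COPY to pp4. 5 ppages; refcounts: pp0:3 pp1:4 pp2:3 pp3:1 pp4:1

yes yes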